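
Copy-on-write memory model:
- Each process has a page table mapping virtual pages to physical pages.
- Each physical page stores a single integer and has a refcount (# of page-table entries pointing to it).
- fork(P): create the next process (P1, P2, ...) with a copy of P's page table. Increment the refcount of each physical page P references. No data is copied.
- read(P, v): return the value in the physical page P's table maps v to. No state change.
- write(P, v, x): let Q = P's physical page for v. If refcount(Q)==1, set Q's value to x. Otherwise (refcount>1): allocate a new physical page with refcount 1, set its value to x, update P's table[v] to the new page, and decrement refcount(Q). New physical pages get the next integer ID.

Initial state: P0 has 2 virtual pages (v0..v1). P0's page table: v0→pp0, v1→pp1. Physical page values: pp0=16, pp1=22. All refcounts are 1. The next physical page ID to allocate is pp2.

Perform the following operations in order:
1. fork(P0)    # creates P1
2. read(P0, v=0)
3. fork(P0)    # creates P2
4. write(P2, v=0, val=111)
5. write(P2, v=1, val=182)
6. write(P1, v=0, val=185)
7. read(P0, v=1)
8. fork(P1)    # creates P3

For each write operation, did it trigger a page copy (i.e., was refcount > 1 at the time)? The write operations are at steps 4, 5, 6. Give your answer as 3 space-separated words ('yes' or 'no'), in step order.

Op 1: fork(P0) -> P1. 2 ppages; refcounts: pp0:2 pp1:2
Op 2: read(P0, v0) -> 16. No state change.
Op 3: fork(P0) -> P2. 2 ppages; refcounts: pp0:3 pp1:3
Op 4: write(P2, v0, 111). refcount(pp0)=3>1 -> COPY to pp2. 3 ppages; refcounts: pp0:2 pp1:3 pp2:1
Op 5: write(P2, v1, 182). refcount(pp1)=3>1 -> COPY to pp3. 4 ppages; refcounts: pp0:2 pp1:2 pp2:1 pp3:1
Op 6: write(P1, v0, 185). refcount(pp0)=2>1 -> COPY to pp4. 5 ppages; refcounts: pp0:1 pp1:2 pp2:1 pp3:1 pp4:1
Op 7: read(P0, v1) -> 22. No state change.
Op 8: fork(P1) -> P3. 5 ppages; refcounts: pp0:1 pp1:3 pp2:1 pp3:1 pp4:2

yes yes yes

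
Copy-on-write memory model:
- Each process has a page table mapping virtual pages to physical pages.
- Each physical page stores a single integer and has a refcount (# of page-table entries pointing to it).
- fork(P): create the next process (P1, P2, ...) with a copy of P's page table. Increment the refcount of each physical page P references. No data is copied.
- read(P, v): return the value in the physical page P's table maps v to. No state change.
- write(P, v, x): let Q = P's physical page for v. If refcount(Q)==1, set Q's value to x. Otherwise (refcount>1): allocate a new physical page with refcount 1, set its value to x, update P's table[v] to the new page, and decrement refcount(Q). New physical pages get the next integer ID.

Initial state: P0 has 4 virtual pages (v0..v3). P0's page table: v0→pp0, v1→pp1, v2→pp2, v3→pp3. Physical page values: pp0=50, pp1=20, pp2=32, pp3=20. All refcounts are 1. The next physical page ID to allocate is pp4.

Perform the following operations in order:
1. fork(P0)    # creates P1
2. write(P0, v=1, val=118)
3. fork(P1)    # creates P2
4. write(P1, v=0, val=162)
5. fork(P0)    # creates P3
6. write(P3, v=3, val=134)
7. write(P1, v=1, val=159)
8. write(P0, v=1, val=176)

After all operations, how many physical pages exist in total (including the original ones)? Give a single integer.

Op 1: fork(P0) -> P1. 4 ppages; refcounts: pp0:2 pp1:2 pp2:2 pp3:2
Op 2: write(P0, v1, 118). refcount(pp1)=2>1 -> COPY to pp4. 5 ppages; refcounts: pp0:2 pp1:1 pp2:2 pp3:2 pp4:1
Op 3: fork(P1) -> P2. 5 ppages; refcounts: pp0:3 pp1:2 pp2:3 pp3:3 pp4:1
Op 4: write(P1, v0, 162). refcount(pp0)=3>1 -> COPY to pp5. 6 ppages; refcounts: pp0:2 pp1:2 pp2:3 pp3:3 pp4:1 pp5:1
Op 5: fork(P0) -> P3. 6 ppages; refcounts: pp0:3 pp1:2 pp2:4 pp3:4 pp4:2 pp5:1
Op 6: write(P3, v3, 134). refcount(pp3)=4>1 -> COPY to pp6. 7 ppages; refcounts: pp0:3 pp1:2 pp2:4 pp3:3 pp4:2 pp5:1 pp6:1
Op 7: write(P1, v1, 159). refcount(pp1)=2>1 -> COPY to pp7. 8 ppages; refcounts: pp0:3 pp1:1 pp2:4 pp3:3 pp4:2 pp5:1 pp6:1 pp7:1
Op 8: write(P0, v1, 176). refcount(pp4)=2>1 -> COPY to pp8. 9 ppages; refcounts: pp0:3 pp1:1 pp2:4 pp3:3 pp4:1 pp5:1 pp6:1 pp7:1 pp8:1

Answer: 9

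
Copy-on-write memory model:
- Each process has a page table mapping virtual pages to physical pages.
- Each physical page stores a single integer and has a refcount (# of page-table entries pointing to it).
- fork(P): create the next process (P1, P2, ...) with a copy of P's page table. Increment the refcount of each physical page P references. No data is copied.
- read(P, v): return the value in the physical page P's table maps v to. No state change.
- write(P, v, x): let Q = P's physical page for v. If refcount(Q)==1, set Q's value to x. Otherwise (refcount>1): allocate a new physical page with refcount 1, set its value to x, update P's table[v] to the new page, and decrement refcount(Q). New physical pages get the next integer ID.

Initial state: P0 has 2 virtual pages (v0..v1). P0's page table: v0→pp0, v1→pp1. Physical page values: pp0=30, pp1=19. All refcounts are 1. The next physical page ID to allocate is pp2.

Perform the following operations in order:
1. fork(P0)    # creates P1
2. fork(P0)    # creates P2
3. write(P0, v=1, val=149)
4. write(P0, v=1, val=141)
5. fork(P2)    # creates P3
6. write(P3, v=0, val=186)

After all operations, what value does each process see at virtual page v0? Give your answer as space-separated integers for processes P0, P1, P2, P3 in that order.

Answer: 30 30 30 186

Derivation:
Op 1: fork(P0) -> P1. 2 ppages; refcounts: pp0:2 pp1:2
Op 2: fork(P0) -> P2. 2 ppages; refcounts: pp0:3 pp1:3
Op 3: write(P0, v1, 149). refcount(pp1)=3>1 -> COPY to pp2. 3 ppages; refcounts: pp0:3 pp1:2 pp2:1
Op 4: write(P0, v1, 141). refcount(pp2)=1 -> write in place. 3 ppages; refcounts: pp0:3 pp1:2 pp2:1
Op 5: fork(P2) -> P3. 3 ppages; refcounts: pp0:4 pp1:3 pp2:1
Op 6: write(P3, v0, 186). refcount(pp0)=4>1 -> COPY to pp3. 4 ppages; refcounts: pp0:3 pp1:3 pp2:1 pp3:1
P0: v0 -> pp0 = 30
P1: v0 -> pp0 = 30
P2: v0 -> pp0 = 30
P3: v0 -> pp3 = 186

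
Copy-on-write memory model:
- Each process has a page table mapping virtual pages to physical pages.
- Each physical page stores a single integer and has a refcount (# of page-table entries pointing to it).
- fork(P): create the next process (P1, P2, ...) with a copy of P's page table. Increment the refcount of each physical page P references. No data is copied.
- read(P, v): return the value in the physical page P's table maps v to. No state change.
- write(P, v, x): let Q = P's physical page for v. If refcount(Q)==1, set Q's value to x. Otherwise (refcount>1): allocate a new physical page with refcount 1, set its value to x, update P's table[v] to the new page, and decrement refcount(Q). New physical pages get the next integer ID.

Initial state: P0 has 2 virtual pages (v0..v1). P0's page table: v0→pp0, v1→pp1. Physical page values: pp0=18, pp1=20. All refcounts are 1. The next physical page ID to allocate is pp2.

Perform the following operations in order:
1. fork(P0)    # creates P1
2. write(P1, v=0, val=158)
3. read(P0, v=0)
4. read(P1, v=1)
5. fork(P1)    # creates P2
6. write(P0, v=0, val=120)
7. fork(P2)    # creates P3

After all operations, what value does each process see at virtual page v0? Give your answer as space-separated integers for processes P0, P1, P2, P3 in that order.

Op 1: fork(P0) -> P1. 2 ppages; refcounts: pp0:2 pp1:2
Op 2: write(P1, v0, 158). refcount(pp0)=2>1 -> COPY to pp2. 3 ppages; refcounts: pp0:1 pp1:2 pp2:1
Op 3: read(P0, v0) -> 18. No state change.
Op 4: read(P1, v1) -> 20. No state change.
Op 5: fork(P1) -> P2. 3 ppages; refcounts: pp0:1 pp1:3 pp2:2
Op 6: write(P0, v0, 120). refcount(pp0)=1 -> write in place. 3 ppages; refcounts: pp0:1 pp1:3 pp2:2
Op 7: fork(P2) -> P3. 3 ppages; refcounts: pp0:1 pp1:4 pp2:3
P0: v0 -> pp0 = 120
P1: v0 -> pp2 = 158
P2: v0 -> pp2 = 158
P3: v0 -> pp2 = 158

Answer: 120 158 158 158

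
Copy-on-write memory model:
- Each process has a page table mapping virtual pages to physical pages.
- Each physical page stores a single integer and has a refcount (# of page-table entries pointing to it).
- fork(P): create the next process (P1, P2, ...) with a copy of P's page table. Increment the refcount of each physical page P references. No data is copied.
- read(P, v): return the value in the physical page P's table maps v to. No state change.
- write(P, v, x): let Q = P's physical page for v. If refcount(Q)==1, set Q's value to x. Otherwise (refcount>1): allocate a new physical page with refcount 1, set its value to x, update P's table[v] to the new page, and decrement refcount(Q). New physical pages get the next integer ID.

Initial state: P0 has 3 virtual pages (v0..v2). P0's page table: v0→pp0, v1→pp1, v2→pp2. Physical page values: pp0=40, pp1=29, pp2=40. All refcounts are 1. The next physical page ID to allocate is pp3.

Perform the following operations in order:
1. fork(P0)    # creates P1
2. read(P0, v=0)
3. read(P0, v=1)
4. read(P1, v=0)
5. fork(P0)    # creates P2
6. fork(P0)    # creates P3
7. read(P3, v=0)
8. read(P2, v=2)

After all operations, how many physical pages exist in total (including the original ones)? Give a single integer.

Answer: 3

Derivation:
Op 1: fork(P0) -> P1. 3 ppages; refcounts: pp0:2 pp1:2 pp2:2
Op 2: read(P0, v0) -> 40. No state change.
Op 3: read(P0, v1) -> 29. No state change.
Op 4: read(P1, v0) -> 40. No state change.
Op 5: fork(P0) -> P2. 3 ppages; refcounts: pp0:3 pp1:3 pp2:3
Op 6: fork(P0) -> P3. 3 ppages; refcounts: pp0:4 pp1:4 pp2:4
Op 7: read(P3, v0) -> 40. No state change.
Op 8: read(P2, v2) -> 40. No state change.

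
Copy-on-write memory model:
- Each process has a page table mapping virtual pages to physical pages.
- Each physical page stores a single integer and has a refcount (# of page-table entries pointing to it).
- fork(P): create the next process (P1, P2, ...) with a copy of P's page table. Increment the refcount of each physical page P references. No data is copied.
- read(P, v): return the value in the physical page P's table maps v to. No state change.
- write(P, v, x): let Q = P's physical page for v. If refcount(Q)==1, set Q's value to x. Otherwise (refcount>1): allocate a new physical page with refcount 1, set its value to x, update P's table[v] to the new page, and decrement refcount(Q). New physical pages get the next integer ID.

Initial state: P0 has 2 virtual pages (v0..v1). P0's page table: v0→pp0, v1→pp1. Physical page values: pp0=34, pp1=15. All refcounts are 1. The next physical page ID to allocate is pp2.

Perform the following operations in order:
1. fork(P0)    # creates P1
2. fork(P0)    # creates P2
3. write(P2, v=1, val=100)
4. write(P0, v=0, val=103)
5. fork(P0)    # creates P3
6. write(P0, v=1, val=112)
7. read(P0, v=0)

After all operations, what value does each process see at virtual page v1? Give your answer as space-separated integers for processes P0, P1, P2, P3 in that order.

Answer: 112 15 100 15

Derivation:
Op 1: fork(P0) -> P1. 2 ppages; refcounts: pp0:2 pp1:2
Op 2: fork(P0) -> P2. 2 ppages; refcounts: pp0:3 pp1:3
Op 3: write(P2, v1, 100). refcount(pp1)=3>1 -> COPY to pp2. 3 ppages; refcounts: pp0:3 pp1:2 pp2:1
Op 4: write(P0, v0, 103). refcount(pp0)=3>1 -> COPY to pp3. 4 ppages; refcounts: pp0:2 pp1:2 pp2:1 pp3:1
Op 5: fork(P0) -> P3. 4 ppages; refcounts: pp0:2 pp1:3 pp2:1 pp3:2
Op 6: write(P0, v1, 112). refcount(pp1)=3>1 -> COPY to pp4. 5 ppages; refcounts: pp0:2 pp1:2 pp2:1 pp3:2 pp4:1
Op 7: read(P0, v0) -> 103. No state change.
P0: v1 -> pp4 = 112
P1: v1 -> pp1 = 15
P2: v1 -> pp2 = 100
P3: v1 -> pp1 = 15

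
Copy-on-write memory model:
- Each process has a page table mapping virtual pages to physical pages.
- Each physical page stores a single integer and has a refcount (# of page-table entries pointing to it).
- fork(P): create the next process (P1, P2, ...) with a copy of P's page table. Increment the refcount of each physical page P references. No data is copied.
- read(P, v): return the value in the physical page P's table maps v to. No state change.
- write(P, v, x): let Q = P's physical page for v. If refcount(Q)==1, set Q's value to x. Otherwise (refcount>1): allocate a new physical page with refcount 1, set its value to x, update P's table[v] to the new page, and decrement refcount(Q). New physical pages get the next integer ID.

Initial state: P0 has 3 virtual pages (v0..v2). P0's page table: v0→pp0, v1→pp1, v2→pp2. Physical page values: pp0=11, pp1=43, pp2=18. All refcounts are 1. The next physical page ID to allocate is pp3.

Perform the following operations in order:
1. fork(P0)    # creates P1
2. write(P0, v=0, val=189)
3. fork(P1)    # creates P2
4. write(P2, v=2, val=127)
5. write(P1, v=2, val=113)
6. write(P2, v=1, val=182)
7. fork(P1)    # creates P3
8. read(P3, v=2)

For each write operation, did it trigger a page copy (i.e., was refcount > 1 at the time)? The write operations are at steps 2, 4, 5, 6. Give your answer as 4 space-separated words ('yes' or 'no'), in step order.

Op 1: fork(P0) -> P1. 3 ppages; refcounts: pp0:2 pp1:2 pp2:2
Op 2: write(P0, v0, 189). refcount(pp0)=2>1 -> COPY to pp3. 4 ppages; refcounts: pp0:1 pp1:2 pp2:2 pp3:1
Op 3: fork(P1) -> P2. 4 ppages; refcounts: pp0:2 pp1:3 pp2:3 pp3:1
Op 4: write(P2, v2, 127). refcount(pp2)=3>1 -> COPY to pp4. 5 ppages; refcounts: pp0:2 pp1:3 pp2:2 pp3:1 pp4:1
Op 5: write(P1, v2, 113). refcount(pp2)=2>1 -> COPY to pp5. 6 ppages; refcounts: pp0:2 pp1:3 pp2:1 pp3:1 pp4:1 pp5:1
Op 6: write(P2, v1, 182). refcount(pp1)=3>1 -> COPY to pp6. 7 ppages; refcounts: pp0:2 pp1:2 pp2:1 pp3:1 pp4:1 pp5:1 pp6:1
Op 7: fork(P1) -> P3. 7 ppages; refcounts: pp0:3 pp1:3 pp2:1 pp3:1 pp4:1 pp5:2 pp6:1
Op 8: read(P3, v2) -> 113. No state change.

yes yes yes yes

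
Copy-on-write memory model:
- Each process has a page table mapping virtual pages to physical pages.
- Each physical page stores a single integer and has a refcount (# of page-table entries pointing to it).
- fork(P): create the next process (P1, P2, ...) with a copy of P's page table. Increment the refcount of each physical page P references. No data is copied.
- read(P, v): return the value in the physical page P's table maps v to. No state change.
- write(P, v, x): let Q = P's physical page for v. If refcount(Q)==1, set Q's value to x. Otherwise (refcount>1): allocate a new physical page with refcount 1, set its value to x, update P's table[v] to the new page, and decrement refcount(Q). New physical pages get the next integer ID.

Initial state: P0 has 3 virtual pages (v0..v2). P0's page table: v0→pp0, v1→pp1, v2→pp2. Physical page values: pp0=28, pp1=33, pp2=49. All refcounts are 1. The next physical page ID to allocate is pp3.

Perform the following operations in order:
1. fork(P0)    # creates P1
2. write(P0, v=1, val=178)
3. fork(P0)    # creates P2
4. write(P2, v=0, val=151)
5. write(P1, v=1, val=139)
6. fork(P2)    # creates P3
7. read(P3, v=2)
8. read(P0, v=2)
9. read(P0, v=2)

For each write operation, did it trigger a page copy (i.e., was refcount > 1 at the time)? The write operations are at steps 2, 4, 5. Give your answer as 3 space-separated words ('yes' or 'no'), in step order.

Op 1: fork(P0) -> P1. 3 ppages; refcounts: pp0:2 pp1:2 pp2:2
Op 2: write(P0, v1, 178). refcount(pp1)=2>1 -> COPY to pp3. 4 ppages; refcounts: pp0:2 pp1:1 pp2:2 pp3:1
Op 3: fork(P0) -> P2. 4 ppages; refcounts: pp0:3 pp1:1 pp2:3 pp3:2
Op 4: write(P2, v0, 151). refcount(pp0)=3>1 -> COPY to pp4. 5 ppages; refcounts: pp0:2 pp1:1 pp2:3 pp3:2 pp4:1
Op 5: write(P1, v1, 139). refcount(pp1)=1 -> write in place. 5 ppages; refcounts: pp0:2 pp1:1 pp2:3 pp3:2 pp4:1
Op 6: fork(P2) -> P3. 5 ppages; refcounts: pp0:2 pp1:1 pp2:4 pp3:3 pp4:2
Op 7: read(P3, v2) -> 49. No state change.
Op 8: read(P0, v2) -> 49. No state change.
Op 9: read(P0, v2) -> 49. No state change.

yes yes no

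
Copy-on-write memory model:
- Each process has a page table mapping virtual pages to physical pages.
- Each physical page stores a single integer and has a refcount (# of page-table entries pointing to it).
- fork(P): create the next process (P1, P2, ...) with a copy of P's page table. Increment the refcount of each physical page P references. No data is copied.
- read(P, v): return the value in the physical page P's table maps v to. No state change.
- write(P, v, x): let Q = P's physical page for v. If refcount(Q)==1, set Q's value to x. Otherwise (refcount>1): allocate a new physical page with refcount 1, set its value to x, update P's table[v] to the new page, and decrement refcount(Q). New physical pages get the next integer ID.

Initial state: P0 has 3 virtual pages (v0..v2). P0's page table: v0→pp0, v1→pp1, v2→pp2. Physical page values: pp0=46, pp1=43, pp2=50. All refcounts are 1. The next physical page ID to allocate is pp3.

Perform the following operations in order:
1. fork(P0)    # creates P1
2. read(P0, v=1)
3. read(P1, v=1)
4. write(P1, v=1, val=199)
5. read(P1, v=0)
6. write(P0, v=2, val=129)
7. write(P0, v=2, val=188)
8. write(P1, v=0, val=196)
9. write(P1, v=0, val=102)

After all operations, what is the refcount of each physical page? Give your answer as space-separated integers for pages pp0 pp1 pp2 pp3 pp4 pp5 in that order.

Answer: 1 1 1 1 1 1

Derivation:
Op 1: fork(P0) -> P1. 3 ppages; refcounts: pp0:2 pp1:2 pp2:2
Op 2: read(P0, v1) -> 43. No state change.
Op 3: read(P1, v1) -> 43. No state change.
Op 4: write(P1, v1, 199). refcount(pp1)=2>1 -> COPY to pp3. 4 ppages; refcounts: pp0:2 pp1:1 pp2:2 pp3:1
Op 5: read(P1, v0) -> 46. No state change.
Op 6: write(P0, v2, 129). refcount(pp2)=2>1 -> COPY to pp4. 5 ppages; refcounts: pp0:2 pp1:1 pp2:1 pp3:1 pp4:1
Op 7: write(P0, v2, 188). refcount(pp4)=1 -> write in place. 5 ppages; refcounts: pp0:2 pp1:1 pp2:1 pp3:1 pp4:1
Op 8: write(P1, v0, 196). refcount(pp0)=2>1 -> COPY to pp5. 6 ppages; refcounts: pp0:1 pp1:1 pp2:1 pp3:1 pp4:1 pp5:1
Op 9: write(P1, v0, 102). refcount(pp5)=1 -> write in place. 6 ppages; refcounts: pp0:1 pp1:1 pp2:1 pp3:1 pp4:1 pp5:1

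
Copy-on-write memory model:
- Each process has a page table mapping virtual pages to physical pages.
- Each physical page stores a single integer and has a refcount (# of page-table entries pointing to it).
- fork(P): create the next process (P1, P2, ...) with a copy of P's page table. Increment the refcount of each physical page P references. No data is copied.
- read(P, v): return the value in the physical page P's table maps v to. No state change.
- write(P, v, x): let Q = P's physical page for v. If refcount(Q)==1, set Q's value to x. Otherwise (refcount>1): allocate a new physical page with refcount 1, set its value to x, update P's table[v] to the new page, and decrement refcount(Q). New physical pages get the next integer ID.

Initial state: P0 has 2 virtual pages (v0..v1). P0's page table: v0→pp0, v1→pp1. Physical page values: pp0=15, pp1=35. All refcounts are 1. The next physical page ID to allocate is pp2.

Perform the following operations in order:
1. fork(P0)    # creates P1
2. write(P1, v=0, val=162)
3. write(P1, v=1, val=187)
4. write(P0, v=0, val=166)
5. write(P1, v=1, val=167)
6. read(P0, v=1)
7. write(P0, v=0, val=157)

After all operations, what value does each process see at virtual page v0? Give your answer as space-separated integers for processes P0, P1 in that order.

Op 1: fork(P0) -> P1. 2 ppages; refcounts: pp0:2 pp1:2
Op 2: write(P1, v0, 162). refcount(pp0)=2>1 -> COPY to pp2. 3 ppages; refcounts: pp0:1 pp1:2 pp2:1
Op 3: write(P1, v1, 187). refcount(pp1)=2>1 -> COPY to pp3. 4 ppages; refcounts: pp0:1 pp1:1 pp2:1 pp3:1
Op 4: write(P0, v0, 166). refcount(pp0)=1 -> write in place. 4 ppages; refcounts: pp0:1 pp1:1 pp2:1 pp3:1
Op 5: write(P1, v1, 167). refcount(pp3)=1 -> write in place. 4 ppages; refcounts: pp0:1 pp1:1 pp2:1 pp3:1
Op 6: read(P0, v1) -> 35. No state change.
Op 7: write(P0, v0, 157). refcount(pp0)=1 -> write in place. 4 ppages; refcounts: pp0:1 pp1:1 pp2:1 pp3:1
P0: v0 -> pp0 = 157
P1: v0 -> pp2 = 162

Answer: 157 162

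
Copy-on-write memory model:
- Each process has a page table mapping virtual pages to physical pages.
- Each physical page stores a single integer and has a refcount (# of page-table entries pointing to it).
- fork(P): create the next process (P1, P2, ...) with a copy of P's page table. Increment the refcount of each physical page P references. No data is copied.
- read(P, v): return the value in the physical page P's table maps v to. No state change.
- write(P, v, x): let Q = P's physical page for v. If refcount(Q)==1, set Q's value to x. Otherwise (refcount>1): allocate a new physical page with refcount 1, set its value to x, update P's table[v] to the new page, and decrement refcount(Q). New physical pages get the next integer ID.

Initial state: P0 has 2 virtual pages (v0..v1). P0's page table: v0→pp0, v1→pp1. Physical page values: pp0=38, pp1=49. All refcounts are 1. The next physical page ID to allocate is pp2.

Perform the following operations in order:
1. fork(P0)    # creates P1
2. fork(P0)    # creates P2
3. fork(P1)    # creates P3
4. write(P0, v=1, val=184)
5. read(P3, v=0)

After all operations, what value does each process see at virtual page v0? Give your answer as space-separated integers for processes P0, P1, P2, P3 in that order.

Op 1: fork(P0) -> P1. 2 ppages; refcounts: pp0:2 pp1:2
Op 2: fork(P0) -> P2. 2 ppages; refcounts: pp0:3 pp1:3
Op 3: fork(P1) -> P3. 2 ppages; refcounts: pp0:4 pp1:4
Op 4: write(P0, v1, 184). refcount(pp1)=4>1 -> COPY to pp2. 3 ppages; refcounts: pp0:4 pp1:3 pp2:1
Op 5: read(P3, v0) -> 38. No state change.
P0: v0 -> pp0 = 38
P1: v0 -> pp0 = 38
P2: v0 -> pp0 = 38
P3: v0 -> pp0 = 38

Answer: 38 38 38 38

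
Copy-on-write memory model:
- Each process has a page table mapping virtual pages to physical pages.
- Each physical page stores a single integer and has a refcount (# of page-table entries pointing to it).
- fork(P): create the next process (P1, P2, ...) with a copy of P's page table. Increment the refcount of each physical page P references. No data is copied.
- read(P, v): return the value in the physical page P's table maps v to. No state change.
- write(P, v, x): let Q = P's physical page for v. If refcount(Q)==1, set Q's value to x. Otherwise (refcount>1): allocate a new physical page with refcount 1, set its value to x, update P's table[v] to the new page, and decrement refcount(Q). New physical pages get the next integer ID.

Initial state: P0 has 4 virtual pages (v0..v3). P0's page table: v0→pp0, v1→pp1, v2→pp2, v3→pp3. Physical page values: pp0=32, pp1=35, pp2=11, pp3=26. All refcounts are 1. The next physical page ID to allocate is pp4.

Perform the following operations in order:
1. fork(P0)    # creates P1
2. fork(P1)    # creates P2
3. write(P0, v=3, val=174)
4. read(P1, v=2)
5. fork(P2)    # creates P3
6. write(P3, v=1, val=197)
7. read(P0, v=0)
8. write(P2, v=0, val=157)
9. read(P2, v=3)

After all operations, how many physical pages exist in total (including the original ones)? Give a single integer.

Answer: 7

Derivation:
Op 1: fork(P0) -> P1. 4 ppages; refcounts: pp0:2 pp1:2 pp2:2 pp3:2
Op 2: fork(P1) -> P2. 4 ppages; refcounts: pp0:3 pp1:3 pp2:3 pp3:3
Op 3: write(P0, v3, 174). refcount(pp3)=3>1 -> COPY to pp4. 5 ppages; refcounts: pp0:3 pp1:3 pp2:3 pp3:2 pp4:1
Op 4: read(P1, v2) -> 11. No state change.
Op 5: fork(P2) -> P3. 5 ppages; refcounts: pp0:4 pp1:4 pp2:4 pp3:3 pp4:1
Op 6: write(P3, v1, 197). refcount(pp1)=4>1 -> COPY to pp5. 6 ppages; refcounts: pp0:4 pp1:3 pp2:4 pp3:3 pp4:1 pp5:1
Op 7: read(P0, v0) -> 32. No state change.
Op 8: write(P2, v0, 157). refcount(pp0)=4>1 -> COPY to pp6. 7 ppages; refcounts: pp0:3 pp1:3 pp2:4 pp3:3 pp4:1 pp5:1 pp6:1
Op 9: read(P2, v3) -> 26. No state change.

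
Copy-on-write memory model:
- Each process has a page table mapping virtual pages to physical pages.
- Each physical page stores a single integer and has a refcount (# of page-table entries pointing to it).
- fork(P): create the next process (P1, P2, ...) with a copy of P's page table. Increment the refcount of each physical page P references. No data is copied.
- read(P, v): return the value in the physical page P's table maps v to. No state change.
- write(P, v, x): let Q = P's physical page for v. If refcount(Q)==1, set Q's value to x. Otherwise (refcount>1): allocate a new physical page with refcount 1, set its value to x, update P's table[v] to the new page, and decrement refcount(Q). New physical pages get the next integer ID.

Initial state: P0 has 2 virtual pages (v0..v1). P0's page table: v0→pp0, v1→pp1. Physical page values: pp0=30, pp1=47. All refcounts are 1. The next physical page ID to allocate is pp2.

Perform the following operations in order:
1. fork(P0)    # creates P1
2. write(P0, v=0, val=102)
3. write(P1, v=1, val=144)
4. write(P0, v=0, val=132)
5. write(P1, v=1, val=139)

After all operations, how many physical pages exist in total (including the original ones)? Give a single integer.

Answer: 4

Derivation:
Op 1: fork(P0) -> P1. 2 ppages; refcounts: pp0:2 pp1:2
Op 2: write(P0, v0, 102). refcount(pp0)=2>1 -> COPY to pp2. 3 ppages; refcounts: pp0:1 pp1:2 pp2:1
Op 3: write(P1, v1, 144). refcount(pp1)=2>1 -> COPY to pp3. 4 ppages; refcounts: pp0:1 pp1:1 pp2:1 pp3:1
Op 4: write(P0, v0, 132). refcount(pp2)=1 -> write in place. 4 ppages; refcounts: pp0:1 pp1:1 pp2:1 pp3:1
Op 5: write(P1, v1, 139). refcount(pp3)=1 -> write in place. 4 ppages; refcounts: pp0:1 pp1:1 pp2:1 pp3:1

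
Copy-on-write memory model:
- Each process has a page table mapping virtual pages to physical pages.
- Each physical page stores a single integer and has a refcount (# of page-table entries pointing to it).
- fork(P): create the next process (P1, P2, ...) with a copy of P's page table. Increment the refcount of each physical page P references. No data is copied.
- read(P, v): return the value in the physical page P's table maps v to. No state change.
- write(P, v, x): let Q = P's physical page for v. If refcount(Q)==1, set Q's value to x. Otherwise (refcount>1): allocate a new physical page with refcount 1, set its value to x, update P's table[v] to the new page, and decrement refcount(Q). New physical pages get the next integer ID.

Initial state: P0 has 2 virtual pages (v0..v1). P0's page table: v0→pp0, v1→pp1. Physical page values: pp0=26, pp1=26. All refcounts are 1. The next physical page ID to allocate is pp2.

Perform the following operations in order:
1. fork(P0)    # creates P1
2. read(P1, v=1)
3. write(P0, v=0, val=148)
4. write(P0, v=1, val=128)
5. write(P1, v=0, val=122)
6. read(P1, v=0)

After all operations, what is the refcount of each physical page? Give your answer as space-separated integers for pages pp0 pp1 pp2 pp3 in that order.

Op 1: fork(P0) -> P1. 2 ppages; refcounts: pp0:2 pp1:2
Op 2: read(P1, v1) -> 26. No state change.
Op 3: write(P0, v0, 148). refcount(pp0)=2>1 -> COPY to pp2. 3 ppages; refcounts: pp0:1 pp1:2 pp2:1
Op 4: write(P0, v1, 128). refcount(pp1)=2>1 -> COPY to pp3. 4 ppages; refcounts: pp0:1 pp1:1 pp2:1 pp3:1
Op 5: write(P1, v0, 122). refcount(pp0)=1 -> write in place. 4 ppages; refcounts: pp0:1 pp1:1 pp2:1 pp3:1
Op 6: read(P1, v0) -> 122. No state change.

Answer: 1 1 1 1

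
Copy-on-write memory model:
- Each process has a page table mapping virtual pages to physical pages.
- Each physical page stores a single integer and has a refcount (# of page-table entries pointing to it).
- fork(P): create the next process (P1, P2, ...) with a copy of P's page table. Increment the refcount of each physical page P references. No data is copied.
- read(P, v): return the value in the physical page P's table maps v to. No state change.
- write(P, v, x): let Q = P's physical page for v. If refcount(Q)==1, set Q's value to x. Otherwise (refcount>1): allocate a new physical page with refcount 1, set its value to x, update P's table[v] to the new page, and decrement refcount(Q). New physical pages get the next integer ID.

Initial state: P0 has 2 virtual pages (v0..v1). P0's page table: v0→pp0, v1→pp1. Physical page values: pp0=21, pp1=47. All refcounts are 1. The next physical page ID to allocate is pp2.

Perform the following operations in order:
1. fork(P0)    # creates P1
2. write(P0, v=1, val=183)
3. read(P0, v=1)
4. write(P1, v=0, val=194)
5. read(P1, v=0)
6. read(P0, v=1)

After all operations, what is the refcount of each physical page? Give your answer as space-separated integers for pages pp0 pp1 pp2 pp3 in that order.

Op 1: fork(P0) -> P1. 2 ppages; refcounts: pp0:2 pp1:2
Op 2: write(P0, v1, 183). refcount(pp1)=2>1 -> COPY to pp2. 3 ppages; refcounts: pp0:2 pp1:1 pp2:1
Op 3: read(P0, v1) -> 183. No state change.
Op 4: write(P1, v0, 194). refcount(pp0)=2>1 -> COPY to pp3. 4 ppages; refcounts: pp0:1 pp1:1 pp2:1 pp3:1
Op 5: read(P1, v0) -> 194. No state change.
Op 6: read(P0, v1) -> 183. No state change.

Answer: 1 1 1 1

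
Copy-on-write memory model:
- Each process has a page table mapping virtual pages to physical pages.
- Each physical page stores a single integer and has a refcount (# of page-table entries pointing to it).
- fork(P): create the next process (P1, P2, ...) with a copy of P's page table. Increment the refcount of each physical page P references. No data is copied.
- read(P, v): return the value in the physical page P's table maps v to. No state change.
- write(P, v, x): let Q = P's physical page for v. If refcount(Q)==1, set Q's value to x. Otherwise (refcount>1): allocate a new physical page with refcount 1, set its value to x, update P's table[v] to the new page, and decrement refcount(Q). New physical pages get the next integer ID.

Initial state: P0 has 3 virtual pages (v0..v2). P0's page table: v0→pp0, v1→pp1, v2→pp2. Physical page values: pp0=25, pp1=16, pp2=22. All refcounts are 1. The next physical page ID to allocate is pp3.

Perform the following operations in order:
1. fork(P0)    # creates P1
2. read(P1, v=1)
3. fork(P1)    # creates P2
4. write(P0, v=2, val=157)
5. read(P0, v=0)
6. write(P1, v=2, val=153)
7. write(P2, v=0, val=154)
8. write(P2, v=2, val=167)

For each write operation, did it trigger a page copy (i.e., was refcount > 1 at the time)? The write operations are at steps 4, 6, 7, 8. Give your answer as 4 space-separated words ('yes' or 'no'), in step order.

Op 1: fork(P0) -> P1. 3 ppages; refcounts: pp0:2 pp1:2 pp2:2
Op 2: read(P1, v1) -> 16. No state change.
Op 3: fork(P1) -> P2. 3 ppages; refcounts: pp0:3 pp1:3 pp2:3
Op 4: write(P0, v2, 157). refcount(pp2)=3>1 -> COPY to pp3. 4 ppages; refcounts: pp0:3 pp1:3 pp2:2 pp3:1
Op 5: read(P0, v0) -> 25. No state change.
Op 6: write(P1, v2, 153). refcount(pp2)=2>1 -> COPY to pp4. 5 ppages; refcounts: pp0:3 pp1:3 pp2:1 pp3:1 pp4:1
Op 7: write(P2, v0, 154). refcount(pp0)=3>1 -> COPY to pp5. 6 ppages; refcounts: pp0:2 pp1:3 pp2:1 pp3:1 pp4:1 pp5:1
Op 8: write(P2, v2, 167). refcount(pp2)=1 -> write in place. 6 ppages; refcounts: pp0:2 pp1:3 pp2:1 pp3:1 pp4:1 pp5:1

yes yes yes no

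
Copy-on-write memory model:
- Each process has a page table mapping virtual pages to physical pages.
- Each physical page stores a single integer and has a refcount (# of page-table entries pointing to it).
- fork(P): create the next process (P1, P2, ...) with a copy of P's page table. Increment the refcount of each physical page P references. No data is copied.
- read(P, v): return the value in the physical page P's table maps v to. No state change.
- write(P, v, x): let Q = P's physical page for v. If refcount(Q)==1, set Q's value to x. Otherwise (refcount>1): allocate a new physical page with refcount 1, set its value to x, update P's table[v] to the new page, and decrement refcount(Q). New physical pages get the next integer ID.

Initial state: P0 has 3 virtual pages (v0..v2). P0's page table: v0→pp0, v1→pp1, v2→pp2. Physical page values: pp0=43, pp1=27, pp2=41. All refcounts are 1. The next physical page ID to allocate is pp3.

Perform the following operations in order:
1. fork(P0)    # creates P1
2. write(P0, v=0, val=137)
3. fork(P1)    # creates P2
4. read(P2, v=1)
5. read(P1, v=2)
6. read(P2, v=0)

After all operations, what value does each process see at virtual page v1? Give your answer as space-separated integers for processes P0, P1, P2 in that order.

Op 1: fork(P0) -> P1. 3 ppages; refcounts: pp0:2 pp1:2 pp2:2
Op 2: write(P0, v0, 137). refcount(pp0)=2>1 -> COPY to pp3. 4 ppages; refcounts: pp0:1 pp1:2 pp2:2 pp3:1
Op 3: fork(P1) -> P2. 4 ppages; refcounts: pp0:2 pp1:3 pp2:3 pp3:1
Op 4: read(P2, v1) -> 27. No state change.
Op 5: read(P1, v2) -> 41. No state change.
Op 6: read(P2, v0) -> 43. No state change.
P0: v1 -> pp1 = 27
P1: v1 -> pp1 = 27
P2: v1 -> pp1 = 27

Answer: 27 27 27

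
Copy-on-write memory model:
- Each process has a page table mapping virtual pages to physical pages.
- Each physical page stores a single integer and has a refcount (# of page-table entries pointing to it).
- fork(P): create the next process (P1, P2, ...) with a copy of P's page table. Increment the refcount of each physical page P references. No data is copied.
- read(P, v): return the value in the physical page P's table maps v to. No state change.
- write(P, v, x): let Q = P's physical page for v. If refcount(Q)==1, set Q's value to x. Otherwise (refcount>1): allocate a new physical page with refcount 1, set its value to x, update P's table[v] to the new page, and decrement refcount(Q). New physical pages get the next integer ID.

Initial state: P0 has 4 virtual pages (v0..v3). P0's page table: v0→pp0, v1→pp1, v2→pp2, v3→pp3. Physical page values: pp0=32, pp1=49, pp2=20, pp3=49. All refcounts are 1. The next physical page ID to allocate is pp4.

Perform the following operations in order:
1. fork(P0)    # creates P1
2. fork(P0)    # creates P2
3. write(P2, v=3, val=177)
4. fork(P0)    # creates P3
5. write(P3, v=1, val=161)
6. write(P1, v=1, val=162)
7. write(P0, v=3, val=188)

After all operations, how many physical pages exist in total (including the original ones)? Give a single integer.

Op 1: fork(P0) -> P1. 4 ppages; refcounts: pp0:2 pp1:2 pp2:2 pp3:2
Op 2: fork(P0) -> P2. 4 ppages; refcounts: pp0:3 pp1:3 pp2:3 pp3:3
Op 3: write(P2, v3, 177). refcount(pp3)=3>1 -> COPY to pp4. 5 ppages; refcounts: pp0:3 pp1:3 pp2:3 pp3:2 pp4:1
Op 4: fork(P0) -> P3. 5 ppages; refcounts: pp0:4 pp1:4 pp2:4 pp3:3 pp4:1
Op 5: write(P3, v1, 161). refcount(pp1)=4>1 -> COPY to pp5. 6 ppages; refcounts: pp0:4 pp1:3 pp2:4 pp3:3 pp4:1 pp5:1
Op 6: write(P1, v1, 162). refcount(pp1)=3>1 -> COPY to pp6. 7 ppages; refcounts: pp0:4 pp1:2 pp2:4 pp3:3 pp4:1 pp5:1 pp6:1
Op 7: write(P0, v3, 188). refcount(pp3)=3>1 -> COPY to pp7. 8 ppages; refcounts: pp0:4 pp1:2 pp2:4 pp3:2 pp4:1 pp5:1 pp6:1 pp7:1

Answer: 8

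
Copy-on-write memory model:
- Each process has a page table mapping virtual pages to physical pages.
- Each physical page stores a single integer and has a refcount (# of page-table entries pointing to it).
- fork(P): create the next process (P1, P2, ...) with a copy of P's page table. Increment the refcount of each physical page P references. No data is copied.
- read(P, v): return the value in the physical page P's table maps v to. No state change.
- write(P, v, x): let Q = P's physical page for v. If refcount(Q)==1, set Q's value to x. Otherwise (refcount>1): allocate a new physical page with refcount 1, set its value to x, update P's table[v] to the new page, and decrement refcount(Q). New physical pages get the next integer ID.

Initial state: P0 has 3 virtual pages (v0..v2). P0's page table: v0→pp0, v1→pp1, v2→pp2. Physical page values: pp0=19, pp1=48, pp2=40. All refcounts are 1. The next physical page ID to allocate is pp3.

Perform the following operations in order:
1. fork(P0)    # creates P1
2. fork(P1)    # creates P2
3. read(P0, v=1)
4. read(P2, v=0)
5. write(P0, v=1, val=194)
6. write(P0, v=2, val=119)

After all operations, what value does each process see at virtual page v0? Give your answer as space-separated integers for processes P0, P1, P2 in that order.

Answer: 19 19 19

Derivation:
Op 1: fork(P0) -> P1. 3 ppages; refcounts: pp0:2 pp1:2 pp2:2
Op 2: fork(P1) -> P2. 3 ppages; refcounts: pp0:3 pp1:3 pp2:3
Op 3: read(P0, v1) -> 48. No state change.
Op 4: read(P2, v0) -> 19. No state change.
Op 5: write(P0, v1, 194). refcount(pp1)=3>1 -> COPY to pp3. 4 ppages; refcounts: pp0:3 pp1:2 pp2:3 pp3:1
Op 6: write(P0, v2, 119). refcount(pp2)=3>1 -> COPY to pp4. 5 ppages; refcounts: pp0:3 pp1:2 pp2:2 pp3:1 pp4:1
P0: v0 -> pp0 = 19
P1: v0 -> pp0 = 19
P2: v0 -> pp0 = 19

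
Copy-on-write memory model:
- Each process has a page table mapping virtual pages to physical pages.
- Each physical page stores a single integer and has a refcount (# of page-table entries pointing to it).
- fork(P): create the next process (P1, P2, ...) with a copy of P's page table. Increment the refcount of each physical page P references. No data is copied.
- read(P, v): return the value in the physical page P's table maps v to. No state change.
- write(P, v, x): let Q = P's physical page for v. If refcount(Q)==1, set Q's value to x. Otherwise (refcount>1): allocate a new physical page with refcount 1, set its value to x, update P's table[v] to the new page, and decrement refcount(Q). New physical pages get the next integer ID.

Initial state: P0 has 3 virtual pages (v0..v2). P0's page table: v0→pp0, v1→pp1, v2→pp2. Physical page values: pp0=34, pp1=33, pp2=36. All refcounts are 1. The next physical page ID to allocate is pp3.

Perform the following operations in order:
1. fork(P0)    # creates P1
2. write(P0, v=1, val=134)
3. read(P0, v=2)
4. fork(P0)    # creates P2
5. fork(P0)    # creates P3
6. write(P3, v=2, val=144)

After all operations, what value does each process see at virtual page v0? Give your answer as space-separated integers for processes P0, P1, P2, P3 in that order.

Answer: 34 34 34 34

Derivation:
Op 1: fork(P0) -> P1. 3 ppages; refcounts: pp0:2 pp1:2 pp2:2
Op 2: write(P0, v1, 134). refcount(pp1)=2>1 -> COPY to pp3. 4 ppages; refcounts: pp0:2 pp1:1 pp2:2 pp3:1
Op 3: read(P0, v2) -> 36. No state change.
Op 4: fork(P0) -> P2. 4 ppages; refcounts: pp0:3 pp1:1 pp2:3 pp3:2
Op 5: fork(P0) -> P3. 4 ppages; refcounts: pp0:4 pp1:1 pp2:4 pp3:3
Op 6: write(P3, v2, 144). refcount(pp2)=4>1 -> COPY to pp4. 5 ppages; refcounts: pp0:4 pp1:1 pp2:3 pp3:3 pp4:1
P0: v0 -> pp0 = 34
P1: v0 -> pp0 = 34
P2: v0 -> pp0 = 34
P3: v0 -> pp0 = 34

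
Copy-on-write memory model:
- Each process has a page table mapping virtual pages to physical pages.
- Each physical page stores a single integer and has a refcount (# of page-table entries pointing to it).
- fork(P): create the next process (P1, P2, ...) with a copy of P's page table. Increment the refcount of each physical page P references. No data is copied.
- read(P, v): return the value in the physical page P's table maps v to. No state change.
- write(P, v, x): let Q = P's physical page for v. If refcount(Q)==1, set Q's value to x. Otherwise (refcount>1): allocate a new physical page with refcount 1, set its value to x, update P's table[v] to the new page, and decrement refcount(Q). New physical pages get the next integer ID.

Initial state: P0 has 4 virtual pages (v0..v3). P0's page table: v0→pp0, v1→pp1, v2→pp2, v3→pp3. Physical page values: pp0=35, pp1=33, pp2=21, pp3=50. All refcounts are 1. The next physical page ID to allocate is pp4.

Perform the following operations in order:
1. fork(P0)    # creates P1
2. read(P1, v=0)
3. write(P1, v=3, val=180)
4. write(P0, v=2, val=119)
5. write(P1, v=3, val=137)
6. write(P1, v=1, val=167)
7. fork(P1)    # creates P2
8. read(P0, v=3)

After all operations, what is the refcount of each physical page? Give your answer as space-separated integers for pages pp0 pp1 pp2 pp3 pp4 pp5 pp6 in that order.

Answer: 3 1 2 1 2 1 2

Derivation:
Op 1: fork(P0) -> P1. 4 ppages; refcounts: pp0:2 pp1:2 pp2:2 pp3:2
Op 2: read(P1, v0) -> 35. No state change.
Op 3: write(P1, v3, 180). refcount(pp3)=2>1 -> COPY to pp4. 5 ppages; refcounts: pp0:2 pp1:2 pp2:2 pp3:1 pp4:1
Op 4: write(P0, v2, 119). refcount(pp2)=2>1 -> COPY to pp5. 6 ppages; refcounts: pp0:2 pp1:2 pp2:1 pp3:1 pp4:1 pp5:1
Op 5: write(P1, v3, 137). refcount(pp4)=1 -> write in place. 6 ppages; refcounts: pp0:2 pp1:2 pp2:1 pp3:1 pp4:1 pp5:1
Op 6: write(P1, v1, 167). refcount(pp1)=2>1 -> COPY to pp6. 7 ppages; refcounts: pp0:2 pp1:1 pp2:1 pp3:1 pp4:1 pp5:1 pp6:1
Op 7: fork(P1) -> P2. 7 ppages; refcounts: pp0:3 pp1:1 pp2:2 pp3:1 pp4:2 pp5:1 pp6:2
Op 8: read(P0, v3) -> 50. No state change.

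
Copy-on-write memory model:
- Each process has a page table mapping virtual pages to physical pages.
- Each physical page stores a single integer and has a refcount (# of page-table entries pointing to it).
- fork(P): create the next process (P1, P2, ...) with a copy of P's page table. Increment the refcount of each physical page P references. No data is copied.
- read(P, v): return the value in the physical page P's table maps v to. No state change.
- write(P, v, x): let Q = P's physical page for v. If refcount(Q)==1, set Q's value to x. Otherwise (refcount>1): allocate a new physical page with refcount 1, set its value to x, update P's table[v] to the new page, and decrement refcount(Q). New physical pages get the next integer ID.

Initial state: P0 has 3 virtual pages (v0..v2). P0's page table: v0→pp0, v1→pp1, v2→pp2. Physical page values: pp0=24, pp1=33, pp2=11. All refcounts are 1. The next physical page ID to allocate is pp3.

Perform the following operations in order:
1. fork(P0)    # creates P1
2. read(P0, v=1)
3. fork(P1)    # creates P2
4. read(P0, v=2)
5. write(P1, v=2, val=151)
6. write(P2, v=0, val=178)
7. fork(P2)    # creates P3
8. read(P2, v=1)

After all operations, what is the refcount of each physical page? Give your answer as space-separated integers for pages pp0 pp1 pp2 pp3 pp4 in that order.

Answer: 2 4 3 1 2

Derivation:
Op 1: fork(P0) -> P1. 3 ppages; refcounts: pp0:2 pp1:2 pp2:2
Op 2: read(P0, v1) -> 33. No state change.
Op 3: fork(P1) -> P2. 3 ppages; refcounts: pp0:3 pp1:3 pp2:3
Op 4: read(P0, v2) -> 11. No state change.
Op 5: write(P1, v2, 151). refcount(pp2)=3>1 -> COPY to pp3. 4 ppages; refcounts: pp0:3 pp1:3 pp2:2 pp3:1
Op 6: write(P2, v0, 178). refcount(pp0)=3>1 -> COPY to pp4. 5 ppages; refcounts: pp0:2 pp1:3 pp2:2 pp3:1 pp4:1
Op 7: fork(P2) -> P3. 5 ppages; refcounts: pp0:2 pp1:4 pp2:3 pp3:1 pp4:2
Op 8: read(P2, v1) -> 33. No state change.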